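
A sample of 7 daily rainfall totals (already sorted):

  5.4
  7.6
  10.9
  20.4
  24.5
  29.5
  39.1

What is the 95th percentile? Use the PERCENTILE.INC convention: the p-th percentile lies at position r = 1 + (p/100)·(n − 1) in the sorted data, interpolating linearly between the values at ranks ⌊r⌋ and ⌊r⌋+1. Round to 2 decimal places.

36.22

n = 7.
r = 1 + (95/100)·(7 − 1) = 1 + 5.7 = 6.7.
Rank 6 is 29.5 and rank 7 is 39.1.
Interpolate: 29.5 + 0.7·(39.1 − 29.5) = 29.5 + 0.7·9.6 = 36.22.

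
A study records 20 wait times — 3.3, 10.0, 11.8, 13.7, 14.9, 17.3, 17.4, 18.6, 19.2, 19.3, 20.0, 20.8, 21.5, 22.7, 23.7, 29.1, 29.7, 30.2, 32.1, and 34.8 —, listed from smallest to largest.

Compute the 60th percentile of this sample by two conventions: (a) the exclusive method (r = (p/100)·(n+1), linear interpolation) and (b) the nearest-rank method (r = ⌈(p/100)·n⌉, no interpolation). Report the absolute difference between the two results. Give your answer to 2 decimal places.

0.42

n = 20.
(a) r = 12.6; between ranks 12 (20.8) and 13 (21.5): 21.22.
(b) the nearest-rank method: rank 12 → 20.8.
|21.22 − 20.8| = 0.42.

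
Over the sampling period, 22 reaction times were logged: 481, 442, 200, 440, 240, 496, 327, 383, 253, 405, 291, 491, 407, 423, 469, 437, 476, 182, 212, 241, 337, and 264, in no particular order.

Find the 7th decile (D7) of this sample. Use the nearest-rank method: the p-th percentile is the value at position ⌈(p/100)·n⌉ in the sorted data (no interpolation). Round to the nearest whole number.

440

Sorted: 182, 200, 212, 240, 241, 253, 264, 291, 327, 337, 383, 405, 407, 423, 437, 440, 442, 469, 476, 481, 491, 496.
n = 22.
Position = ⌈70/100 · 22⌉ = ⌈15.4⌉ = 16.
The value at rank 16 is 440.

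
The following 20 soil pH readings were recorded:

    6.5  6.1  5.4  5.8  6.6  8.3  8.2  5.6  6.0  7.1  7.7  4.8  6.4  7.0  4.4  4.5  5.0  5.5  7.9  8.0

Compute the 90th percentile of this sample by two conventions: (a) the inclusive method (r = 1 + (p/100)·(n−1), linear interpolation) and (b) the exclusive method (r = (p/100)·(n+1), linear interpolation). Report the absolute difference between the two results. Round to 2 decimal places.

Sorted: 4.4, 4.5, 4.8, 5.0, 5.4, 5.5, 5.6, 5.8, 6.0, 6.1, 6.4, 6.5, 6.6, 7.0, 7.1, 7.7, 7.9, 8.0, 8.2, 8.3.
n = 20.
(a) r = 18.1; between ranks 18 (8.0) and 19 (8.2): 8.02.
(b) r = 18.9; between ranks 18 (8.0) and 19 (8.2): 8.18.
|8.02 − 8.18| = 0.16.

0.16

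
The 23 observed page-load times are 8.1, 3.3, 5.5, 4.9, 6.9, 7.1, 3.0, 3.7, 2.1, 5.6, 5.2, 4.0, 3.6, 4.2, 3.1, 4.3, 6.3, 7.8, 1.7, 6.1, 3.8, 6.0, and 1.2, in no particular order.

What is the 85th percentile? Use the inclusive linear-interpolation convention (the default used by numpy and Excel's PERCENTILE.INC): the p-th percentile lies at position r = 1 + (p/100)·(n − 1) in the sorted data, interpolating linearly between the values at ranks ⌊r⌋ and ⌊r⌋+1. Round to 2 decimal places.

6.72

Sorted: 1.2, 1.7, 2.1, 3.0, 3.1, 3.3, 3.6, 3.7, 3.8, 4.0, 4.2, 4.3, 4.9, 5.2, 5.5, 5.6, 6.0, 6.1, 6.3, 6.9, 7.1, 7.8, 8.1.
n = 23.
r = 1 + (85/100)·(23 − 1) = 1 + 18.7 = 19.7.
Rank 19 is 6.3 and rank 20 is 6.9.
Interpolate: 6.3 + 0.7·(6.9 − 6.3) = 6.3 + 0.7·0.6 = 6.72.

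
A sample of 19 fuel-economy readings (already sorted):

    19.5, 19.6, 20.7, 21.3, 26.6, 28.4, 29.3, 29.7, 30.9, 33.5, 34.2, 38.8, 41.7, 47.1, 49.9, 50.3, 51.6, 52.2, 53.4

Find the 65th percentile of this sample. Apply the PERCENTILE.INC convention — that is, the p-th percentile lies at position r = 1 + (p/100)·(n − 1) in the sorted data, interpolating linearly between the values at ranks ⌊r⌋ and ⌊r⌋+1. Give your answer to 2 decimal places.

40.83

n = 19.
r = 1 + (65/100)·(19 − 1) = 1 + 11.7 = 12.7.
Rank 12 is 38.8 and rank 13 is 41.7.
Interpolate: 38.8 + 0.7·(41.7 − 38.8) = 38.8 + 0.7·2.9 = 40.83.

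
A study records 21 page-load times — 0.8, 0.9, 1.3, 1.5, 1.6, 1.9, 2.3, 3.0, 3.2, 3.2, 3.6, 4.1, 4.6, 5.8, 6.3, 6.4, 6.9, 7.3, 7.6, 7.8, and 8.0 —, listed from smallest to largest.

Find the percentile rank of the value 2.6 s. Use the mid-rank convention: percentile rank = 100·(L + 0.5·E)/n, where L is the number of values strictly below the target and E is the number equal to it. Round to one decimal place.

Count below 2.6: L = 7; count equal: E = 0; n = 21.
Percentile rank = 100·(7 + 0.5·0)/21 = 100·7/21 = 33.33.

33.3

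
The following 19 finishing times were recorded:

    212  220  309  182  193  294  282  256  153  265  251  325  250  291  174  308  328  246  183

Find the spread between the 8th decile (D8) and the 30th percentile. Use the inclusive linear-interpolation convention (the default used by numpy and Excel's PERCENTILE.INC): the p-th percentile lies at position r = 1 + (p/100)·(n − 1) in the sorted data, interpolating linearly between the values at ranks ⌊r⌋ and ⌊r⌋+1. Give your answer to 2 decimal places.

Sorted: 153, 174, 182, 183, 193, 212, 220, 246, 250, 251, 256, 265, 282, 291, 294, 308, 309, 325, 328.
n = 19.
P30: r = 6.4; ranks 6–7 are 212, 220; interpolating gives 215.2.
P80: r = 15.4; ranks 15–16 are 294, 308; interpolating gives 299.6.
Difference: 299.6 − 215.2 = 84.4.

84.40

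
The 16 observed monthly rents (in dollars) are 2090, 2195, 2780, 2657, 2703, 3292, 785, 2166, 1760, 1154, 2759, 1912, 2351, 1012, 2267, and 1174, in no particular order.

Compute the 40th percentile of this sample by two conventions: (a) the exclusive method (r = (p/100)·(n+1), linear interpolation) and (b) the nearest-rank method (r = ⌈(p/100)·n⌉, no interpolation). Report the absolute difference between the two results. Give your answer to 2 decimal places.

35.60

Sorted: 785, 1012, 1154, 1174, 1760, 1912, 2090, 2166, 2195, 2267, 2351, 2657, 2703, 2759, 2780, 3292.
n = 16.
(a) r = 6.8; between ranks 6 (1912) and 7 (2090): 2054.4.
(b) the nearest-rank method: rank 7 → 2090.
|2054.4 − 2090| = 35.6.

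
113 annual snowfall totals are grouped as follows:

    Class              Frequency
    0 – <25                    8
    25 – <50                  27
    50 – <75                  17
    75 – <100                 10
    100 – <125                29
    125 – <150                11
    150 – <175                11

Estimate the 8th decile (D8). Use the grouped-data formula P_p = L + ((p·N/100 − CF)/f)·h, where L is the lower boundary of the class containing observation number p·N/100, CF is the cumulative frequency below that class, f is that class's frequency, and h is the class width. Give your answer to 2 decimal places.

N = 113; target position k = 80/100 · 113 = 90.4.
Cumulative frequencies: 8, 35, 52, 62, 91, 102, 113.
Observation 90.4 falls in the class 100 – <125.
L = 100, CF = 62, f = 29, h = 25.
P80 = 100 + ((90.4 − 62)/29)·25 = 100 + 24.4828 = 124.483.

124.48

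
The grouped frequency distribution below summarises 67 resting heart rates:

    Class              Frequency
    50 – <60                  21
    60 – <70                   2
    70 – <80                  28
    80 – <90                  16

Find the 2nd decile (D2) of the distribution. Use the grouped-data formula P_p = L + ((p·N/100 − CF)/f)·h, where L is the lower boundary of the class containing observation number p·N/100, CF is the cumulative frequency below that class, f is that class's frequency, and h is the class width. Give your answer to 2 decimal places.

N = 67; target position k = 20/100 · 67 = 13.4.
Cumulative frequencies: 21, 23, 51, 67.
Observation 13.4 falls in the class 50 – <60.
L = 50, CF = 0, f = 21, h = 10.
P20 = 50 + ((13.4 − 0)/21)·10 = 50 + 6.38095 = 56.381.

56.38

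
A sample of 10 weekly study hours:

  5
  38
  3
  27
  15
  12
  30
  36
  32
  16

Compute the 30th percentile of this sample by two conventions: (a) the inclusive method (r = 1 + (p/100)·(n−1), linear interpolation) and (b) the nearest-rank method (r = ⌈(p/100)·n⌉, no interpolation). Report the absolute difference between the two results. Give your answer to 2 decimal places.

2.10

Sorted: 3, 5, 12, 15, 16, 27, 30, 32, 36, 38.
n = 10.
(a) r = 3.7; between ranks 3 (12) and 4 (15): 14.1.
(b) the nearest-rank method: rank 3 → 12.
|14.1 − 12| = 2.1.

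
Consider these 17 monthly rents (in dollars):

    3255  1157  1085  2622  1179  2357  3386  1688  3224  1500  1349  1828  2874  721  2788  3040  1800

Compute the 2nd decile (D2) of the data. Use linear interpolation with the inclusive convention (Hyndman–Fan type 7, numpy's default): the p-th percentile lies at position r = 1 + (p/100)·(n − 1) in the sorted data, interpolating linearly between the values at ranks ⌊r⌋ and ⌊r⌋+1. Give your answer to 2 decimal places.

Sorted: 721, 1085, 1157, 1179, 1349, 1500, 1688, 1800, 1828, 2357, 2622, 2788, 2874, 3040, 3224, 3255, 3386.
n = 17.
r = 1 + (20/100)·(17 − 1) = 1 + 3.2 = 4.2.
Rank 4 is 1179 and rank 5 is 1349.
Interpolate: 1179 + 0.2·(1349 − 1179) = 1179 + 0.2·170 = 1213.

1213.00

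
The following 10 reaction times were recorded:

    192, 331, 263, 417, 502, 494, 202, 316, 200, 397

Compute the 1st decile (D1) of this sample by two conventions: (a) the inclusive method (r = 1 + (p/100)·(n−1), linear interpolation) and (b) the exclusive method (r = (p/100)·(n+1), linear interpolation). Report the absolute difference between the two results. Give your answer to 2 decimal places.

6.40

Sorted: 192, 200, 202, 263, 316, 331, 397, 417, 494, 502.
n = 10.
(a) r = 1.9; between ranks 1 (192) and 2 (200): 199.2.
(b) r = 1.1; between ranks 1 (192) and 2 (200): 192.8.
|199.2 − 192.8| = 6.4.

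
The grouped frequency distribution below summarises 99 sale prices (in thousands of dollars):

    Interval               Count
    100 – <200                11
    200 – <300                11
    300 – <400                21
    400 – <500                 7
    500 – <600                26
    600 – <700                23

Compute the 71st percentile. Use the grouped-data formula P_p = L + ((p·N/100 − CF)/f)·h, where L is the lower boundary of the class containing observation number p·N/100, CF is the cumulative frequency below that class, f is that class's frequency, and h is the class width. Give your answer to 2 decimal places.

578.04

N = 99; target position k = 71/100 · 99 = 70.29.
Cumulative frequencies: 11, 22, 43, 50, 76, 99.
Observation 70.29 falls in the class 500 – <600.
L = 500, CF = 50, f = 26, h = 100.
P71 = 500 + ((70.29 − 50)/26)·100 = 500 + 78.0385 = 578.038.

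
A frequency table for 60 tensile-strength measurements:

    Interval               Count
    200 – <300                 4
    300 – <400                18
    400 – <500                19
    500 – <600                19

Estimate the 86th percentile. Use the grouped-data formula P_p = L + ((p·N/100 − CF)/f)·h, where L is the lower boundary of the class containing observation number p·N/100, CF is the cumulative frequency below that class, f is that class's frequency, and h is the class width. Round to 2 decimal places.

N = 60; target position k = 86/100 · 60 = 51.6.
Cumulative frequencies: 4, 22, 41, 60.
Observation 51.6 falls in the class 500 – <600.
L = 500, CF = 41, f = 19, h = 100.
P86 = 500 + ((51.6 − 41)/19)·100 = 500 + 55.7895 = 555.789.

555.79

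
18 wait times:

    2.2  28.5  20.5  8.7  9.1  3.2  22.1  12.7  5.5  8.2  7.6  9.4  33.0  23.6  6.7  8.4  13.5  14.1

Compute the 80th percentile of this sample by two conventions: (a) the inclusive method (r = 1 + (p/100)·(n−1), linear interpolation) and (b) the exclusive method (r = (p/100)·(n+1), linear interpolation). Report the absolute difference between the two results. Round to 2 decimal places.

0.94

Sorted: 2.2, 3.2, 5.5, 6.7, 7.6, 8.2, 8.4, 8.7, 9.1, 9.4, 12.7, 13.5, 14.1, 20.5, 22.1, 23.6, 28.5, 33.0.
n = 18.
(a) r = 14.6; between ranks 14 (20.5) and 15 (22.1): 21.46.
(b) r = 15.2; between ranks 15 (22.1) and 16 (23.6): 22.4.
|21.46 − 22.4| = 0.94.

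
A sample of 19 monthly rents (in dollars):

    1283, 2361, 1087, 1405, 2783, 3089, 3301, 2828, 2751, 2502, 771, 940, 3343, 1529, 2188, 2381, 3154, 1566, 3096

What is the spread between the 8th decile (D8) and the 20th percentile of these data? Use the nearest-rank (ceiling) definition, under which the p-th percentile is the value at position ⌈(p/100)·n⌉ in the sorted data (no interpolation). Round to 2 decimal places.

1813.00

Sorted: 771, 940, 1087, 1283, 1405, 1529, 1566, 2188, 2361, 2381, 2502, 2751, 2783, 2828, 3089, 3096, 3154, 3301, 3343.
n = 19.
P20: rank ⌈20/100·19⌉ = 4 → 1283.
P80: rank ⌈80/100·19⌉ = 16 → 3096.
Difference: 3096 − 1283 = 1813.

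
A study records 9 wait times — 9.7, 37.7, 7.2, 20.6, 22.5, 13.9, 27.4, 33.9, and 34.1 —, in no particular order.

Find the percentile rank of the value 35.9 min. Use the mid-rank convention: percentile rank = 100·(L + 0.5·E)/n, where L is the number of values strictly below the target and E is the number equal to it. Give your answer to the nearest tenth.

Sorted: 7.2, 9.7, 13.9, 20.6, 22.5, 27.4, 33.9, 34.1, 37.7.
Count below 35.9: L = 8; count equal: E = 0; n = 9.
Percentile rank = 100·(8 + 0.5·0)/9 = 100·8/9 = 88.89.

88.9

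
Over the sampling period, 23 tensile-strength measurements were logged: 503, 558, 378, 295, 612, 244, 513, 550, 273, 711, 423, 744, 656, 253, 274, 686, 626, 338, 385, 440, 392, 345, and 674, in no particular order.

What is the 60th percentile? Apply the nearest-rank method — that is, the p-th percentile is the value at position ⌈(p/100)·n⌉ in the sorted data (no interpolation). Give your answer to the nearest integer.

513

Sorted: 244, 253, 273, 274, 295, 338, 345, 378, 385, 392, 423, 440, 503, 513, 550, 558, 612, 626, 656, 674, 686, 711, 744.
n = 23.
Position = ⌈60/100 · 23⌉ = ⌈13.8⌉ = 14.
The value at rank 14 is 513.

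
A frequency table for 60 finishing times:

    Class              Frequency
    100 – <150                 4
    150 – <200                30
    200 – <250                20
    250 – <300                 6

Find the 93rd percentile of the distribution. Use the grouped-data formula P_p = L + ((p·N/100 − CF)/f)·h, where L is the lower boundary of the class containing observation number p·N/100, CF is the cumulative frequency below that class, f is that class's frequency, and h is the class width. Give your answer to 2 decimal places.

N = 60; target position k = 93/100 · 60 = 55.8.
Cumulative frequencies: 4, 34, 54, 60.
Observation 55.8 falls in the class 250 – <300.
L = 250, CF = 54, f = 6, h = 50.
P93 = 250 + ((55.8 − 54)/6)·50 = 250 + 15 = 265.

265.00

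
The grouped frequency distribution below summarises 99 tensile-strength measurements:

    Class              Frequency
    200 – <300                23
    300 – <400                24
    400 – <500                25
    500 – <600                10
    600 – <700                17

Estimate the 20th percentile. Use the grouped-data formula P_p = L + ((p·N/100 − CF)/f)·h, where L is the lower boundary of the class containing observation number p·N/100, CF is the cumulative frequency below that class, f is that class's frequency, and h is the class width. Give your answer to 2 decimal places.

286.09

N = 99; target position k = 20/100 · 99 = 19.8.
Cumulative frequencies: 23, 47, 72, 82, 99.
Observation 19.8 falls in the class 200 – <300.
L = 200, CF = 0, f = 23, h = 100.
P20 = 200 + ((19.8 − 0)/23)·100 = 200 + 86.087 = 286.087.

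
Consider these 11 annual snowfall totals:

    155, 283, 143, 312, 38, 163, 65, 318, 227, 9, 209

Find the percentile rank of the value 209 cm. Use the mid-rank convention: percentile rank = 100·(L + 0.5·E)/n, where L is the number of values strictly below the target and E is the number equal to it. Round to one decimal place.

Sorted: 9, 38, 65, 143, 155, 163, 209, 227, 283, 312, 318.
Count below 209: L = 6; count equal: E = 1; n = 11.
Percentile rank = 100·(6 + 0.5·1)/11 = 100·6.5/11 = 59.09.

59.1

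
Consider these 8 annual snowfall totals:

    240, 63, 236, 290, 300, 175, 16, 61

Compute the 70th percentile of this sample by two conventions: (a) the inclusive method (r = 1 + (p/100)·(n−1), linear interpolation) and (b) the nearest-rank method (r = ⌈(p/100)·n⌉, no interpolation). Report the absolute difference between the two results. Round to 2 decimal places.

0.40

Sorted: 16, 61, 63, 175, 236, 240, 290, 300.
n = 8.
(a) r = 5.9; between ranks 5 (236) and 6 (240): 239.6.
(b) the nearest-rank method: rank 6 → 240.
|239.6 − 240| = 0.4.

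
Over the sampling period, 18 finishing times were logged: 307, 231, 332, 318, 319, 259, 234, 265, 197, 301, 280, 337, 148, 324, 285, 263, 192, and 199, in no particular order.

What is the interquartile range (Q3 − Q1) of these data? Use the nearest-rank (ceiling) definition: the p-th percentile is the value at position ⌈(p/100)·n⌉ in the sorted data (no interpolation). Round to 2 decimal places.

87.00

Sorted: 148, 192, 197, 199, 231, 234, 259, 263, 265, 280, 285, 301, 307, 318, 319, 324, 332, 337.
n = 18.
P25: rank ⌈25/100·18⌉ = 5 → 231.
P75: rank ⌈75/100·18⌉ = 14 → 318.
Difference: 318 − 231 = 87.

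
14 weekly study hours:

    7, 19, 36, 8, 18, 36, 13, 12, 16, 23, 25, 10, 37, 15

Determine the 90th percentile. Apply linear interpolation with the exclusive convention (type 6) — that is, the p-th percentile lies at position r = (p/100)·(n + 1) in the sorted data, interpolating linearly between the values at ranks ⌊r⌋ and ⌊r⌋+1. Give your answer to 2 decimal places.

36.50

Sorted: 7, 8, 10, 12, 13, 15, 16, 18, 19, 23, 25, 36, 36, 37.
n = 14.
r = (90/100)·(14 + 1) = 13.5.
Rank 13 is 36 and rank 14 is 37.
Interpolate: 36 + 0.5·(37 − 36) = 36 + 0.5·1 = 36.5.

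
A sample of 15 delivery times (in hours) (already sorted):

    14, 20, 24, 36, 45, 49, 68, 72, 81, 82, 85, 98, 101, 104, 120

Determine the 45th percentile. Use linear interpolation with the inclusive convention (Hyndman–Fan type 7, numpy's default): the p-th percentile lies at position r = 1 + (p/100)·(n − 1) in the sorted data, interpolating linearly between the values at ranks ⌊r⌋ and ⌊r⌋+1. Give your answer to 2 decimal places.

69.20

n = 15.
r = 1 + (45/100)·(15 − 1) = 1 + 6.3 = 7.3.
Rank 7 is 68 and rank 8 is 72.
Interpolate: 68 + 0.3·(72 − 68) = 68 + 0.3·4 = 69.2.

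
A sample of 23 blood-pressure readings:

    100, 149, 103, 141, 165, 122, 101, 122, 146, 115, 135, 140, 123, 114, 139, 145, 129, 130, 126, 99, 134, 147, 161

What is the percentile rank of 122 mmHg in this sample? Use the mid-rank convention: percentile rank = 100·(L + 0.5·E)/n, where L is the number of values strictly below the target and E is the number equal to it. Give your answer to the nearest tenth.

Sorted: 99, 100, 101, 103, 114, 115, 122, 122, 123, 126, 129, 130, 134, 135, 139, 140, 141, 145, 146, 147, 149, 161, 165.
Count below 122: L = 6; count equal: E = 2; n = 23.
Percentile rank = 100·(6 + 0.5·2)/23 = 100·7/23 = 30.43.

30.4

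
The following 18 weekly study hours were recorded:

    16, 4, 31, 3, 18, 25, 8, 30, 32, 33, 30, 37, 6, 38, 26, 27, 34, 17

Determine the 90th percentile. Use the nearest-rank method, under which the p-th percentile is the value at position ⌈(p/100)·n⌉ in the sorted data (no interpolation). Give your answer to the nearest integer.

Sorted: 3, 4, 6, 8, 16, 17, 18, 25, 26, 27, 30, 30, 31, 32, 33, 34, 37, 38.
n = 18.
Position = ⌈90/100 · 18⌉ = ⌈16.2⌉ = 17.
The value at rank 17 is 37.

37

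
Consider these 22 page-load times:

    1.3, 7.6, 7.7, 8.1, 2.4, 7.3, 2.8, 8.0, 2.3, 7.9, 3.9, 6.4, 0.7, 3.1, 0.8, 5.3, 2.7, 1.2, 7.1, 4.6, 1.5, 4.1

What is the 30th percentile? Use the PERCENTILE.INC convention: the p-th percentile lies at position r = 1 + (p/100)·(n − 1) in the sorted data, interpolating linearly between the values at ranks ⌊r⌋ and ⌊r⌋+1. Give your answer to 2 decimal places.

Sorted: 0.7, 0.8, 1.2, 1.3, 1.5, 2.3, 2.4, 2.7, 2.8, 3.1, 3.9, 4.1, 4.6, 5.3, 6.4, 7.1, 7.3, 7.6, 7.7, 7.9, 8.0, 8.1.
n = 22.
r = 1 + (30/100)·(22 − 1) = 1 + 6.3 = 7.3.
Rank 7 is 2.4 and rank 8 is 2.7.
Interpolate: 2.4 + 0.3·(2.7 − 2.4) = 2.4 + 0.3·0.3 = 2.49.

2.49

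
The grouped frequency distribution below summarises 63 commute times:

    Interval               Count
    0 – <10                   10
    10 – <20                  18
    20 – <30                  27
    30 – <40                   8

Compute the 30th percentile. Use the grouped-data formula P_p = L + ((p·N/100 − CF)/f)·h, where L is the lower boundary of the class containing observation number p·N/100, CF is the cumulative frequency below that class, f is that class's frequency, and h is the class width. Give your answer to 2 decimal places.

N = 63; target position k = 30/100 · 63 = 18.9.
Cumulative frequencies: 10, 28, 55, 63.
Observation 18.9 falls in the class 10 – <20.
L = 10, CF = 10, f = 18, h = 10.
P30 = 10 + ((18.9 − 10)/18)·10 = 10 + 4.94444 = 14.9444.

14.94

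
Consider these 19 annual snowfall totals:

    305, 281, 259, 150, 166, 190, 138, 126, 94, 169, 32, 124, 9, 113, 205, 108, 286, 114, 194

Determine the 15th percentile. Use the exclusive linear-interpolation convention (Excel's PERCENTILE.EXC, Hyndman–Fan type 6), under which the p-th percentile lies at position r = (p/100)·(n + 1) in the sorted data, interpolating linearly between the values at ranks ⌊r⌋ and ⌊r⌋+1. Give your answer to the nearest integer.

Sorted: 9, 32, 94, 108, 113, 114, 124, 126, 138, 150, 166, 169, 190, 194, 205, 259, 281, 286, 305.
n = 19.
r = (15/100)·(19 + 1) = 3.
r is an integer, so P15 is the value at rank 3: 94.

94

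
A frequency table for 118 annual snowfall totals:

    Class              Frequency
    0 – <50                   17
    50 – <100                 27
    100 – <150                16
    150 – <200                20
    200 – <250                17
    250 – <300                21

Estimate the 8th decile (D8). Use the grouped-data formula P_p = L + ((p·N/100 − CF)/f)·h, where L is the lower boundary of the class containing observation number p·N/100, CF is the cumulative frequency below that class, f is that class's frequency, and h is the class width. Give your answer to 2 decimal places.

N = 118; target position k = 80/100 · 118 = 94.4.
Cumulative frequencies: 17, 44, 60, 80, 97, 118.
Observation 94.4 falls in the class 200 – <250.
L = 200, CF = 80, f = 17, h = 50.
P80 = 200 + ((94.4 − 80)/17)·50 = 200 + 42.3529 = 242.353.

242.35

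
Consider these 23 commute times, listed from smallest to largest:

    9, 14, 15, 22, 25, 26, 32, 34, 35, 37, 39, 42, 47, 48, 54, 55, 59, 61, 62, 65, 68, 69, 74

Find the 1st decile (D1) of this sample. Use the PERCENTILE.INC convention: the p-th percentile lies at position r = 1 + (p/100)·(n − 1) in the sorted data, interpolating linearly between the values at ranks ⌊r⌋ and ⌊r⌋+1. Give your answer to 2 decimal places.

n = 23.
r = 1 + (10/100)·(23 − 1) = 1 + 2.2 = 3.2.
Rank 3 is 15 and rank 4 is 22.
Interpolate: 15 + 0.2·(22 − 15) = 15 + 0.2·7 = 16.4.

16.40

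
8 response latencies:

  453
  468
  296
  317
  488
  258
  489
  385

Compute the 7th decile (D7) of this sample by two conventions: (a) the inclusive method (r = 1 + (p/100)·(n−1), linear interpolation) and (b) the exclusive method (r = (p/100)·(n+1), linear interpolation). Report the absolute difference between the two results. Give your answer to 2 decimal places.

7.50

Sorted: 258, 296, 317, 385, 453, 468, 488, 489.
n = 8.
(a) r = 5.9; between ranks 5 (453) and 6 (468): 466.5.
(b) r = 6.3; between ranks 6 (468) and 7 (488): 474.
|466.5 − 474| = 7.5.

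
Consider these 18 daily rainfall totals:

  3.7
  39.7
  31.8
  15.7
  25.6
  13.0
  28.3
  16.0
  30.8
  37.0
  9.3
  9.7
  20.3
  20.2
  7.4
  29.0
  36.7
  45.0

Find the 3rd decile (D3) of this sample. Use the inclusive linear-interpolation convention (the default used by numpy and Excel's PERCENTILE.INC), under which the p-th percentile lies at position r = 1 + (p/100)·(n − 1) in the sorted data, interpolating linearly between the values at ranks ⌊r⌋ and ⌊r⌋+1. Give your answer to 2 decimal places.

Sorted: 3.7, 7.4, 9.3, 9.7, 13.0, 15.7, 16.0, 20.2, 20.3, 25.6, 28.3, 29.0, 30.8, 31.8, 36.7, 37.0, 39.7, 45.0.
n = 18.
r = 1 + (30/100)·(18 − 1) = 1 + 5.1 = 6.1.
Rank 6 is 15.7 and rank 7 is 16.0.
Interpolate: 15.7 + 0.1·(16.0 − 15.7) = 15.7 + 0.1·0.3 = 15.73.

15.73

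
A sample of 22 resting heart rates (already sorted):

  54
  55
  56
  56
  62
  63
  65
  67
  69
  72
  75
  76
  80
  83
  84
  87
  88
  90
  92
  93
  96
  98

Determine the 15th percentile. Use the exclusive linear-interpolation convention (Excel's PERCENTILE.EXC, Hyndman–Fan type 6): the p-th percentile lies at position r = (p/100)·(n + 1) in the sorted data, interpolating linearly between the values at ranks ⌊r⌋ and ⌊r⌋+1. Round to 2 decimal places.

56.00

n = 22.
r = (15/100)·(22 + 1) = 3.45.
Rank 3 is 56 and rank 4 is 56.
Interpolate: 56 + 0.45·(56 − 56) = 56 + 0.45·0 = 56.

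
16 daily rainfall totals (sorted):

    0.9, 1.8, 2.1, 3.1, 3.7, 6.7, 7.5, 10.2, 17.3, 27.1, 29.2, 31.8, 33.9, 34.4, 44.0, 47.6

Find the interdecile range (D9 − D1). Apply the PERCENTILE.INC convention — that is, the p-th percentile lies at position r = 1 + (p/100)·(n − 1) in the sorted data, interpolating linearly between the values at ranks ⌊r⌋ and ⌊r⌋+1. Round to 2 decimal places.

37.25

n = 16.
P10: r = 2.5; ranks 2–3 are 1.8, 2.1; interpolating gives 1.95.
P90: r = 14.5; ranks 14–15 are 34.4, 44.0; interpolating gives 39.2.
Difference: 39.2 − 1.95 = 37.25.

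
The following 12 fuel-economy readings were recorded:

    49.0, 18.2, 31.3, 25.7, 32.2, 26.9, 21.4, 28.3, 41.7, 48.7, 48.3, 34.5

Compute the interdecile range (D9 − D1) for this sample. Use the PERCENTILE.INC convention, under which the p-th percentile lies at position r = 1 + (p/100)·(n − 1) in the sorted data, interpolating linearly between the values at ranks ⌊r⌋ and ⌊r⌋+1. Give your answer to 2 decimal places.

Sorted: 18.2, 21.4, 25.7, 26.9, 28.3, 31.3, 32.2, 34.5, 41.7, 48.3, 48.7, 49.0.
n = 12.
P10: r = 2.1; ranks 2–3 are 21.4, 25.7; interpolating gives 21.83.
P90: r = 10.9; ranks 10–11 are 48.3, 48.7; interpolating gives 48.66.
Difference: 48.66 − 21.83 = 26.83.

26.83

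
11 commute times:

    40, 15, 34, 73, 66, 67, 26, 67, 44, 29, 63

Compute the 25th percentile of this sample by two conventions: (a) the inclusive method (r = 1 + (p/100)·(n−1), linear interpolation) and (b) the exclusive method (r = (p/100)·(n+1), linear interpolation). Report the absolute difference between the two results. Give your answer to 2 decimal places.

Sorted: 15, 26, 29, 34, 40, 44, 63, 66, 67, 67, 73.
n = 11.
(a) r = 3.5; between ranks 3 (29) and 4 (34): 31.5.
(b) r = 3 → value at rank 3 = 29.
|31.5 − 29| = 2.5.

2.50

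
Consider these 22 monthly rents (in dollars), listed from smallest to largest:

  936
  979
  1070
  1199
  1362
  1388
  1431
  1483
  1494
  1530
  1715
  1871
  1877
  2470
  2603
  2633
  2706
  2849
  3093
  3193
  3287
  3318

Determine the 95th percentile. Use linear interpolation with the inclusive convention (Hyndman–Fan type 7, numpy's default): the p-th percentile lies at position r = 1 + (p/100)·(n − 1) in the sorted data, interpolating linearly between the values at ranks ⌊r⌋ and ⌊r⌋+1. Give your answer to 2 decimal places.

3282.30

n = 22.
r = 1 + (95/100)·(22 − 1) = 1 + 19.95 = 20.95.
Rank 20 is 3193 and rank 21 is 3287.
Interpolate: 3193 + 0.95·(3287 − 3193) = 3193 + 0.95·94 = 3282.3.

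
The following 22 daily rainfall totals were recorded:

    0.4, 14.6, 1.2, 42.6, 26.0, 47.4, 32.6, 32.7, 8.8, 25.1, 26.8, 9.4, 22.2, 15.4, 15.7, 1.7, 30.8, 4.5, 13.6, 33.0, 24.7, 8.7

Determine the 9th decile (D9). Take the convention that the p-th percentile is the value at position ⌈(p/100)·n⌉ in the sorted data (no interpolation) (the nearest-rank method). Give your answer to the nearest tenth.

33.0

Sorted: 0.4, 1.2, 1.7, 4.5, 8.7, 8.8, 9.4, 13.6, 14.6, 15.4, 15.7, 22.2, 24.7, 25.1, 26.0, 26.8, 30.8, 32.6, 32.7, 33.0, 42.6, 47.4.
n = 22.
Position = ⌈90/100 · 22⌉ = ⌈19.8⌉ = 20.
The value at rank 20 is 33.0.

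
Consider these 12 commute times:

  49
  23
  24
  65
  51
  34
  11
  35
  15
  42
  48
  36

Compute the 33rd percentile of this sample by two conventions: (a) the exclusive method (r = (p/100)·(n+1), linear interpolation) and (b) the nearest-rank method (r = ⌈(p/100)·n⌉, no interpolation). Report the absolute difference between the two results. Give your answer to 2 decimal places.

2.90

Sorted: 11, 15, 23, 24, 34, 35, 36, 42, 48, 49, 51, 65.
n = 12.
(a) r = 4.29; between ranks 4 (24) and 5 (34): 26.9.
(b) the nearest-rank method: rank 4 → 24.
|26.9 − 24| = 2.9.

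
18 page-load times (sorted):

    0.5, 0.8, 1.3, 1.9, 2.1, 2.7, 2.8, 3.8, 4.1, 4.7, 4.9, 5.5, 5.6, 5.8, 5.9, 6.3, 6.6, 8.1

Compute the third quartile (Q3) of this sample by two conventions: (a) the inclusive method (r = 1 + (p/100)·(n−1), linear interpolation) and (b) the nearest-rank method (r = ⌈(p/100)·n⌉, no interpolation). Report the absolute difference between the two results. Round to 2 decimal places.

0.05

n = 18.
(a) r = 13.75; between ranks 13 (5.6) and 14 (5.8): 5.75.
(b) the nearest-rank method: rank 14 → 5.8.
|5.75 − 5.8| = 0.05.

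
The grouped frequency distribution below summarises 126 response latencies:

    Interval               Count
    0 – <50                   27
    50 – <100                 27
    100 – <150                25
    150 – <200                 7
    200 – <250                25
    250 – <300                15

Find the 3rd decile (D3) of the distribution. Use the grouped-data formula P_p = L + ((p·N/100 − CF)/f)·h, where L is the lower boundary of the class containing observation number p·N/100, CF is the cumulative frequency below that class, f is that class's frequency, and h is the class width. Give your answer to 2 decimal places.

N = 126; target position k = 30/100 · 126 = 37.8.
Cumulative frequencies: 27, 54, 79, 86, 111, 126.
Observation 37.8 falls in the class 50 – <100.
L = 50, CF = 27, f = 27, h = 50.
P30 = 50 + ((37.8 − 27)/27)·50 = 50 + 20 = 70.

70.00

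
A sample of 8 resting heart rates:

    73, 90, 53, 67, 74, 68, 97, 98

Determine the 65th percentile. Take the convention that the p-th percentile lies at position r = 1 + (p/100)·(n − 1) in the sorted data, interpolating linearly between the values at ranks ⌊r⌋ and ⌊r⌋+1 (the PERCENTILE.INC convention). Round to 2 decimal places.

82.80

Sorted: 53, 67, 68, 73, 74, 90, 97, 98.
n = 8.
r = 1 + (65/100)·(8 − 1) = 1 + 4.55 = 5.55.
Rank 5 is 74 and rank 6 is 90.
Interpolate: 74 + 0.55·(90 − 74) = 74 + 0.55·16 = 82.8.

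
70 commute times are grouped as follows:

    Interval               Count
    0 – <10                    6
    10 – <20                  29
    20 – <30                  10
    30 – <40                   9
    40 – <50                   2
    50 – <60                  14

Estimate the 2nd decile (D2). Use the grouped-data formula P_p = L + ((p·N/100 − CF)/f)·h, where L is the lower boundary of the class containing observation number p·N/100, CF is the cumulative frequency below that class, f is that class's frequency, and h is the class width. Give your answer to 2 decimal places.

12.76

N = 70; target position k = 20/100 · 70 = 14.
Cumulative frequencies: 6, 35, 45, 54, 56, 70.
Observation 14 falls in the class 10 – <20.
L = 10, CF = 6, f = 29, h = 10.
P20 = 10 + ((14 − 6)/29)·10 = 10 + 2.75862 = 12.7586.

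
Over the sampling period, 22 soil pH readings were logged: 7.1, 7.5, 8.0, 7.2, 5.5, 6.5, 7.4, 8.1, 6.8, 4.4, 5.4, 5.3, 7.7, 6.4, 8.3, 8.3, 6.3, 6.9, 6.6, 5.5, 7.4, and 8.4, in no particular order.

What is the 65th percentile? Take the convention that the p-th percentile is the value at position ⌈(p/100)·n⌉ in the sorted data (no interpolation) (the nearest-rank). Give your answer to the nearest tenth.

Sorted: 4.4, 5.3, 5.4, 5.5, 5.5, 6.3, 6.4, 6.5, 6.6, 6.8, 6.9, 7.1, 7.2, 7.4, 7.4, 7.5, 7.7, 8.0, 8.1, 8.3, 8.3, 8.4.
n = 22.
Position = ⌈65/100 · 22⌉ = ⌈14.3⌉ = 15.
The value at rank 15 is 7.4.

7.4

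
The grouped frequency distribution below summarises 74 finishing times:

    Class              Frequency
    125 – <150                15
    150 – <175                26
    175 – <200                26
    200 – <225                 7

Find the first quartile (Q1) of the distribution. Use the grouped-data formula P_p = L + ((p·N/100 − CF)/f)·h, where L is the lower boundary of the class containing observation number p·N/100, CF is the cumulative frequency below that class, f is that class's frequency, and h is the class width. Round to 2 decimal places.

153.37

N = 74; target position k = 25/100 · 74 = 18.5.
Cumulative frequencies: 15, 41, 67, 74.
Observation 18.5 falls in the class 150 – <175.
L = 150, CF = 15, f = 26, h = 25.
P25 = 150 + ((18.5 − 15)/26)·25 = 150 + 3.36538 = 153.365.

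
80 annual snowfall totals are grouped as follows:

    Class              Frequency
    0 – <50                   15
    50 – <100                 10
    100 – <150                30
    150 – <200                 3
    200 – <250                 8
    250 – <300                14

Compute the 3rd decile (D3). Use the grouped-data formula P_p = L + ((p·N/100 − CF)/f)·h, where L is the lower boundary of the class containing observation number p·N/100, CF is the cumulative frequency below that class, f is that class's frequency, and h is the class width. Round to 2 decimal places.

95.00

N = 80; target position k = 30/100 · 80 = 24.
Cumulative frequencies: 15, 25, 55, 58, 66, 80.
Observation 24 falls in the class 50 – <100.
L = 50, CF = 15, f = 10, h = 50.
P30 = 50 + ((24 − 15)/10)·50 = 50 + 45 = 95.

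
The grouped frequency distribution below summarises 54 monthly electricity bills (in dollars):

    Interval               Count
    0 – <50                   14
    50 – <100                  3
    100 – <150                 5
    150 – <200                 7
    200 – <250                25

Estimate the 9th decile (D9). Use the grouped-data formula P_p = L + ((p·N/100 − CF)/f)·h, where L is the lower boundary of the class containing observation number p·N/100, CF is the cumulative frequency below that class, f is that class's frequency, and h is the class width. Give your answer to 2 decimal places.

N = 54; target position k = 90/100 · 54 = 48.6.
Cumulative frequencies: 14, 17, 22, 29, 54.
Observation 48.6 falls in the class 200 – <250.
L = 200, CF = 29, f = 25, h = 50.
P90 = 200 + ((48.6 − 29)/25)·50 = 200 + 39.2 = 239.2.

239.20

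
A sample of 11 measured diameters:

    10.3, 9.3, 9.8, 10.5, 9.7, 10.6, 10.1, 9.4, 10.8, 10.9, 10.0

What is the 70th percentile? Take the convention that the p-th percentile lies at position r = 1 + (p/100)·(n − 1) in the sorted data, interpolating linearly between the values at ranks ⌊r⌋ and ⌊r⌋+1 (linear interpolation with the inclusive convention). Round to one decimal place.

Sorted: 9.3, 9.4, 9.7, 9.8, 10.0, 10.1, 10.3, 10.5, 10.6, 10.8, 10.9.
n = 11.
r = 1 + (70/100)·(11 − 1) = 1 + 7 = 8.
r is an integer, so P70 is the value at rank 8: 10.5.

10.5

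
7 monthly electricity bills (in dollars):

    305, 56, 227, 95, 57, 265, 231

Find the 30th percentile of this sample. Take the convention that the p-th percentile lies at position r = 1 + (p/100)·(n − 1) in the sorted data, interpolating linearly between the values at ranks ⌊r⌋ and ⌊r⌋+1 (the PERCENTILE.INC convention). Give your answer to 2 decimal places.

87.40

Sorted: 56, 57, 95, 227, 231, 265, 305.
n = 7.
r = 1 + (30/100)·(7 − 1) = 1 + 1.8 = 2.8.
Rank 2 is 57 and rank 3 is 95.
Interpolate: 57 + 0.8·(95 − 57) = 57 + 0.8·38 = 87.4.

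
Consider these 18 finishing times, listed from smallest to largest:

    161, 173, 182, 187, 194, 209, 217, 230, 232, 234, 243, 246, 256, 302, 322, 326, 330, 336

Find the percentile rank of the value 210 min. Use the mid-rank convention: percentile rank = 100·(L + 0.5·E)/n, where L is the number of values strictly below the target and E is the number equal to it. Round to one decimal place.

Count below 210: L = 6; count equal: E = 0; n = 18.
Percentile rank = 100·(6 + 0.5·0)/18 = 100·6/18 = 33.33.

33.3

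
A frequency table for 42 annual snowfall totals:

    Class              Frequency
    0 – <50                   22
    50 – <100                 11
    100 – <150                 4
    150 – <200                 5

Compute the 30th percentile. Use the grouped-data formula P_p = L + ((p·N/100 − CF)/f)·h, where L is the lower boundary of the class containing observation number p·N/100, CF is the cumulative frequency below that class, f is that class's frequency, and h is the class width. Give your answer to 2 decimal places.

N = 42; target position k = 30/100 · 42 = 12.6.
Cumulative frequencies: 22, 33, 37, 42.
Observation 12.6 falls in the class 0 – <50.
L = 0, CF = 0, f = 22, h = 50.
P30 = 0 + ((12.6 − 0)/22)·50 = 0 + 28.6364 = 28.6364.

28.64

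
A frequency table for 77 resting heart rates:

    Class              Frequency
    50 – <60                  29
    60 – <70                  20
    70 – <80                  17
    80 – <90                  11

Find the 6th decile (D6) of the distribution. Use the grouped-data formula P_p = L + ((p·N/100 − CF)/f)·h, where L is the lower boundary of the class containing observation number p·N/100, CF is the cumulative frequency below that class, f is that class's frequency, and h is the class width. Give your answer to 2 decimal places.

N = 77; target position k = 60/100 · 77 = 46.2.
Cumulative frequencies: 29, 49, 66, 77.
Observation 46.2 falls in the class 60 – <70.
L = 60, CF = 29, f = 20, h = 10.
P60 = 60 + ((46.2 − 29)/20)·10 = 60 + 8.6 = 68.6.

68.60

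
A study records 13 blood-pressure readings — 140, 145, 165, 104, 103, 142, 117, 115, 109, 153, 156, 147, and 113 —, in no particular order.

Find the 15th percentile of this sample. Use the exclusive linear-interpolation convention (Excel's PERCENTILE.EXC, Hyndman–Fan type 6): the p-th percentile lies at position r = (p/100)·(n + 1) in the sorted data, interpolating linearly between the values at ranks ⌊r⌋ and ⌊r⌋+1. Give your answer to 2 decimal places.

104.50

Sorted: 103, 104, 109, 113, 115, 117, 140, 142, 145, 147, 153, 156, 165.
n = 13.
r = (15/100)·(13 + 1) = 2.1.
Rank 2 is 104 and rank 3 is 109.
Interpolate: 104 + 0.1·(109 − 104) = 104 + 0.1·5 = 104.5.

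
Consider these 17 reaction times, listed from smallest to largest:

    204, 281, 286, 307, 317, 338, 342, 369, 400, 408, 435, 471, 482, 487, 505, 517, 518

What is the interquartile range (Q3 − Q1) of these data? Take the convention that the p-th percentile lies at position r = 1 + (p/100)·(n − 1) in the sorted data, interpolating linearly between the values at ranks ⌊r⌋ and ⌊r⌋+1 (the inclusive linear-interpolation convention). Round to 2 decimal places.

165.00

n = 17.
P25: r = 5 (integer) → 317.
P75: r = 13 (integer) → 482.
Difference: 482 − 317 = 165.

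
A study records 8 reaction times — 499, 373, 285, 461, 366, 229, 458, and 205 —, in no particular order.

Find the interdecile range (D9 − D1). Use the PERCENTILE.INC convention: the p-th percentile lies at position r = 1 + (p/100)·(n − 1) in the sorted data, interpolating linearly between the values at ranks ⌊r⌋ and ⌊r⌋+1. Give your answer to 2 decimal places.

Sorted: 205, 229, 285, 366, 373, 458, 461, 499.
n = 8.
P10: r = 1.7; ranks 1–2 are 205, 229; interpolating gives 221.8.
P90: r = 7.3; ranks 7–8 are 461, 499; interpolating gives 472.4.
Difference: 472.4 − 221.8 = 250.6.

250.60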